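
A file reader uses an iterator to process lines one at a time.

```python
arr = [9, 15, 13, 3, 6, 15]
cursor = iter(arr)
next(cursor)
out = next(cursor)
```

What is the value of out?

Step 1: Create iterator over [9, 15, 13, 3, 6, 15].
Step 2: next() consumes 9.
Step 3: next() returns 15.
Therefore out = 15.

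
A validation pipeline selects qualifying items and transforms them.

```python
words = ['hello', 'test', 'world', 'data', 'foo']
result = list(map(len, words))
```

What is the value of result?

Step 1: Map len() to each word:
  'hello' -> 5
  'test' -> 4
  'world' -> 5
  'data' -> 4
  'foo' -> 3
Therefore result = [5, 4, 5, 4, 3].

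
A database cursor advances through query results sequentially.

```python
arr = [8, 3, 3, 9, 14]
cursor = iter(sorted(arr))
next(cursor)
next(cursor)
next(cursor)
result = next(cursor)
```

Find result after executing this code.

Step 1: sorted([8, 3, 3, 9, 14]) = [3, 3, 8, 9, 14].
Step 2: Create iterator and skip 3 elements.
Step 3: next() returns 9.
Therefore result = 9.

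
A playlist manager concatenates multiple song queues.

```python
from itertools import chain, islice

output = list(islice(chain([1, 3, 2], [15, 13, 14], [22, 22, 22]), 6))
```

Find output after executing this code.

Step 1: chain([1, 3, 2], [15, 13, 14], [22, 22, 22]) = [1, 3, 2, 15, 13, 14, 22, 22, 22].
Step 2: islice takes first 6 elements: [1, 3, 2, 15, 13, 14].
Therefore output = [1, 3, 2, 15, 13, 14].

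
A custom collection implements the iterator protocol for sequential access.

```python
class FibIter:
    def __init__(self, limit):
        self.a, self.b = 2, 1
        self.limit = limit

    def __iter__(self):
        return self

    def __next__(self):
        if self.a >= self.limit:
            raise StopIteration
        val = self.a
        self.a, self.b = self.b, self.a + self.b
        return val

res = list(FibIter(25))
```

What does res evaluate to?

Step 1: Fibonacci-like sequence (a=2, b=1) until >= 25:
  Yield 2, then a,b = 1,3
  Yield 1, then a,b = 3,4
  Yield 3, then a,b = 4,7
  Yield 4, then a,b = 7,11
  Yield 7, then a,b = 11,18
  Yield 11, then a,b = 18,29
  Yield 18, then a,b = 29,47
Step 2: 29 >= 25, stop.
Therefore res = [2, 1, 3, 4, 7, 11, 18].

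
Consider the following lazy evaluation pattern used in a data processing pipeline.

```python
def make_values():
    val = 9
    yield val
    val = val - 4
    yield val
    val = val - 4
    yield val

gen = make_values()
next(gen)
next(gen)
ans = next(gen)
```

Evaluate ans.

Step 1: Trace through generator execution:
  Yield 1: val starts at 9, yield 9
  Yield 2: val = 9 - 4 = 5, yield 5
  Yield 3: val = 5 - 4 = 1, yield 1
Step 2: First next() gets 9, second next() gets the second value, third next() yields 1.
Therefore ans = 1.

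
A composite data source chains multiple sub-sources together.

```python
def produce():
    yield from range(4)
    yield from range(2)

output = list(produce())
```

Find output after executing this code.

Step 1: Trace yields in order:
  yield 0
  yield 1
  yield 2
  yield 3
  yield 0
  yield 1
Therefore output = [0, 1, 2, 3, 0, 1].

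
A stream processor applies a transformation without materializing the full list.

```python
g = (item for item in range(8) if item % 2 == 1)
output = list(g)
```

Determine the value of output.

Step 1: Filter range(8) keeping only odd values:
  item=0: even, excluded
  item=1: odd, included
  item=2: even, excluded
  item=3: odd, included
  item=4: even, excluded
  item=5: odd, included
  item=6: even, excluded
  item=7: odd, included
Therefore output = [1, 3, 5, 7].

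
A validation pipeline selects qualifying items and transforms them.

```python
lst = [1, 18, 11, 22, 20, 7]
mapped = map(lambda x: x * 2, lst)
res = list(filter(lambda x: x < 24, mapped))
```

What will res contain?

Step 1: Map x * 2:
  1 -> 2
  18 -> 36
  11 -> 22
  22 -> 44
  20 -> 40
  7 -> 14
Step 2: Filter for < 24:
  2: kept
  36: removed
  22: kept
  44: removed
  40: removed
  14: kept
Therefore res = [2, 22, 14].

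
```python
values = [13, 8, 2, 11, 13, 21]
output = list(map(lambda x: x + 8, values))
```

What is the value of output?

Step 1: Apply lambda x: x + 8 to each element:
  13 -> 21
  8 -> 16
  2 -> 10
  11 -> 19
  13 -> 21
  21 -> 29
Therefore output = [21, 16, 10, 19, 21, 29].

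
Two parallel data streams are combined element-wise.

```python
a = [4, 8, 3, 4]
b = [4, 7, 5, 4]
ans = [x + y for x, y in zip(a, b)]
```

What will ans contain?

Step 1: Add corresponding elements:
  4 + 4 = 8
  8 + 7 = 15
  3 + 5 = 8
  4 + 4 = 8
Therefore ans = [8, 15, 8, 8].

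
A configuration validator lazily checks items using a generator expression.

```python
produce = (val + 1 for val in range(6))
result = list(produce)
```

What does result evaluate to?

Step 1: For each val in range(6), compute val+1:
  val=0: 0+1 = 1
  val=1: 1+1 = 2
  val=2: 2+1 = 3
  val=3: 3+1 = 4
  val=4: 4+1 = 5
  val=5: 5+1 = 6
Therefore result = [1, 2, 3, 4, 5, 6].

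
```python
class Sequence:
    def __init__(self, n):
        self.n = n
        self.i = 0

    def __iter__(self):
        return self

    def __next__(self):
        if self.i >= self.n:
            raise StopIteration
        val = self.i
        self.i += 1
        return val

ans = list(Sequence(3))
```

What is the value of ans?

Step 1: Sequence(3) creates an iterator counting 0 to 2.
Step 2: list() consumes all values: [0, 1, 2].
Therefore ans = [0, 1, 2].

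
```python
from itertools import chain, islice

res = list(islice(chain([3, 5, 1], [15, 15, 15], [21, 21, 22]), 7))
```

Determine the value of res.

Step 1: chain([3, 5, 1], [15, 15, 15], [21, 21, 22]) = [3, 5, 1, 15, 15, 15, 21, 21, 22].
Step 2: islice takes first 7 elements: [3, 5, 1, 15, 15, 15, 21].
Therefore res = [3, 5, 1, 15, 15, 15, 21].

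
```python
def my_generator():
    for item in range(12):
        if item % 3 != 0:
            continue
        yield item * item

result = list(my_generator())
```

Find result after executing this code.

Step 1: Only yield item**2 when item is divisible by 3:
  item=0: 0 % 3 == 0, yield 0**2 = 0
  item=3: 3 % 3 == 0, yield 3**2 = 9
  item=6: 6 % 3 == 0, yield 6**2 = 36
  item=9: 9 % 3 == 0, yield 9**2 = 81
Therefore result = [0, 9, 36, 81].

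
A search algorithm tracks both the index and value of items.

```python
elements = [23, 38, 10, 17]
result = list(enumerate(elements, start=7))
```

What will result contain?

Step 1: enumerate with start=7:
  (7, 23)
  (8, 38)
  (9, 10)
  (10, 17)
Therefore result = [(7, 23), (8, 38), (9, 10), (10, 17)].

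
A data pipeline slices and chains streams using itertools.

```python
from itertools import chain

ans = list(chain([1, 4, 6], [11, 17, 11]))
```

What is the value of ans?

Step 1: chain() concatenates iterables: [1, 4, 6] + [11, 17, 11].
Therefore ans = [1, 4, 6, 11, 17, 11].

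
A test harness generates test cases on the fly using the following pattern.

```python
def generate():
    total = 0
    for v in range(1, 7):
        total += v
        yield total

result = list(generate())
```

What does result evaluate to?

Step 1: Generator accumulates running sum:
  v=1: total = 1, yield 1
  v=2: total = 3, yield 3
  v=3: total = 6, yield 6
  v=4: total = 10, yield 10
  v=5: total = 15, yield 15
  v=6: total = 21, yield 21
Therefore result = [1, 3, 6, 10, 15, 21].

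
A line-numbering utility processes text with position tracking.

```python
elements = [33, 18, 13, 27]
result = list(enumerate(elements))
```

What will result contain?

Step 1: enumerate pairs each element with its index:
  (0, 33)
  (1, 18)
  (2, 13)
  (3, 27)
Therefore result = [(0, 33), (1, 18), (2, 13), (3, 27)].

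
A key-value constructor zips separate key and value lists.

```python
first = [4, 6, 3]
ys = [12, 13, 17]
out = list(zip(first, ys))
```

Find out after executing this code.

Step 1: zip pairs elements at same index:
  Index 0: (4, 12)
  Index 1: (6, 13)
  Index 2: (3, 17)
Therefore out = [(4, 12), (6, 13), (3, 17)].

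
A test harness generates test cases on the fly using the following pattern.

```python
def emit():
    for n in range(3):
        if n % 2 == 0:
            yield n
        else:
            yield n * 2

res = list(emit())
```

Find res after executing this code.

Step 1: For each n in range(3), yield n if even, else n*2:
  n=0 (even): yield 0
  n=1 (odd): yield 1*2 = 2
  n=2 (even): yield 2
Therefore res = [0, 2, 2].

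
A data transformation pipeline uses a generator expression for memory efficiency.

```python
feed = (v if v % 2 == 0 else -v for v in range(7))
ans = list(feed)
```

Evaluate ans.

Step 1: For each v in range(7), yield v if even, else -v:
  v=0: even, yield 0
  v=1: odd, yield -1
  v=2: even, yield 2
  v=3: odd, yield -3
  v=4: even, yield 4
  v=5: odd, yield -5
  v=6: even, yield 6
Therefore ans = [0, -1, 2, -3, 4, -5, 6].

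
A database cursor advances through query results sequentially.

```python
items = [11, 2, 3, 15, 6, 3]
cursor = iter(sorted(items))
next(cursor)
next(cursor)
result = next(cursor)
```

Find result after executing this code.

Step 1: sorted([11, 2, 3, 15, 6, 3]) = [2, 3, 3, 6, 11, 15].
Step 2: Create iterator and skip 2 elements.
Step 3: next() returns 3.
Therefore result = 3.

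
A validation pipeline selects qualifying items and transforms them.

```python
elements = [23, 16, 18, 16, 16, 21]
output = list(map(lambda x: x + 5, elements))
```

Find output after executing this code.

Step 1: Apply lambda x: x + 5 to each element:
  23 -> 28
  16 -> 21
  18 -> 23
  16 -> 21
  16 -> 21
  21 -> 26
Therefore output = [28, 21, 23, 21, 21, 26].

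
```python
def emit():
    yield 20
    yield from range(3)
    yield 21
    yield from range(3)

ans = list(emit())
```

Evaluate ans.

Step 1: Trace yields in order:
  yield 20
  yield 0
  yield 1
  yield 2
  yield 21
  yield 0
  yield 1
  yield 2
Therefore ans = [20, 0, 1, 2, 21, 0, 1, 2].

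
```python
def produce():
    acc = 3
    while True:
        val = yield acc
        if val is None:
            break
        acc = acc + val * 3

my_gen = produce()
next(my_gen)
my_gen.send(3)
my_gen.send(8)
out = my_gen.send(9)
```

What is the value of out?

Step 1: next() -> yield acc=3.
Step 2: send(3) -> val=3, acc = 3 + 3*3 = 12, yield 12.
Step 3: send(8) -> val=8, acc = 12 + 8*3 = 36, yield 36.
Step 4: send(9) -> val=9, acc = 36 + 9*3 = 63, yield 63.
Therefore out = 63.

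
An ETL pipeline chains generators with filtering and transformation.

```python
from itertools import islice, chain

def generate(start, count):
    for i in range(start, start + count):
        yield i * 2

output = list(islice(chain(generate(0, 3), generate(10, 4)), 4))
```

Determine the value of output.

Step 1: generate(0, 3) yields [0, 2, 4].
Step 2: generate(10, 4) yields [20, 22, 24, 26].
Step 3: chain concatenates: [0, 2, 4, 20, 22, 24, 26].
Step 4: islice takes first 4: [0, 2, 4, 20].
Therefore output = [0, 2, 4, 20].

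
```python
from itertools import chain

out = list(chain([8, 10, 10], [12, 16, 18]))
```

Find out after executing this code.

Step 1: chain() concatenates iterables: [8, 10, 10] + [12, 16, 18].
Therefore out = [8, 10, 10, 12, 16, 18].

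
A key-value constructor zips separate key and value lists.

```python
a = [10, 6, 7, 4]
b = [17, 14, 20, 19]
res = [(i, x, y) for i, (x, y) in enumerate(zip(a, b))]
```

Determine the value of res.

Step 1: enumerate(zip(a, b)) gives index with paired elements:
  i=0: (10, 17)
  i=1: (6, 14)
  i=2: (7, 20)
  i=3: (4, 19)
Therefore res = [(0, 10, 17), (1, 6, 14), (2, 7, 20), (3, 4, 19)].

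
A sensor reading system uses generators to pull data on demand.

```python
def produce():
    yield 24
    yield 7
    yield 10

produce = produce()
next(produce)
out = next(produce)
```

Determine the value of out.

Step 1: produce() creates a generator.
Step 2: next(produce) yields 24 (consumed and discarded).
Step 3: next(produce) yields 7, assigned to out.
Therefore out = 7.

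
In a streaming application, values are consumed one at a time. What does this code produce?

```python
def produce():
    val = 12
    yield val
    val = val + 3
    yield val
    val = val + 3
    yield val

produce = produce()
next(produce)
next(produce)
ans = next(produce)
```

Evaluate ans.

Step 1: Trace through generator execution:
  Yield 1: val starts at 12, yield 12
  Yield 2: val = 12 + 3 = 15, yield 15
  Yield 3: val = 15 + 3 = 18, yield 18
Step 2: First next() gets 12, second next() gets the second value, third next() yields 18.
Therefore ans = 18.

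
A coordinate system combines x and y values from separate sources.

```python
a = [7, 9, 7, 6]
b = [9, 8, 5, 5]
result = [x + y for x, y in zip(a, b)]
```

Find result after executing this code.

Step 1: Add corresponding elements:
  7 + 9 = 16
  9 + 8 = 17
  7 + 5 = 12
  6 + 5 = 11
Therefore result = [16, 17, 12, 11].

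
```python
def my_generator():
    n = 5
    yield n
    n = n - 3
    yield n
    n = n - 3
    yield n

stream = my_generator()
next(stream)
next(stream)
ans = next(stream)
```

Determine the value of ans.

Step 1: Trace through generator execution:
  Yield 1: n starts at 5, yield 5
  Yield 2: n = 5 - 3 = 2, yield 2
  Yield 3: n = 2 - 3 = -1, yield -1
Step 2: First next() gets 5, second next() gets the second value, third next() yields -1.
Therefore ans = -1.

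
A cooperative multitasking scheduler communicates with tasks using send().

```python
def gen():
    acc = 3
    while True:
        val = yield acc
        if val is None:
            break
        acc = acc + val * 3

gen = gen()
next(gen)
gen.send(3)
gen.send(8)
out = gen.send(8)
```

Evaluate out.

Step 1: next() -> yield acc=3.
Step 2: send(3) -> val=3, acc = 3 + 3*3 = 12, yield 12.
Step 3: send(8) -> val=8, acc = 12 + 8*3 = 36, yield 36.
Step 4: send(8) -> val=8, acc = 36 + 8*3 = 60, yield 60.
Therefore out = 60.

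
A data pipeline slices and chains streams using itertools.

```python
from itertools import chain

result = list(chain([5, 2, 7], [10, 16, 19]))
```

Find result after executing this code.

Step 1: chain() concatenates iterables: [5, 2, 7] + [10, 16, 19].
Therefore result = [5, 2, 7, 10, 16, 19].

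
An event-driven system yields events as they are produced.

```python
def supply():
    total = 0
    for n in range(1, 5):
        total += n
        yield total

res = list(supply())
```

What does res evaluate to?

Step 1: Generator accumulates running sum:
  n=1: total = 1, yield 1
  n=2: total = 3, yield 3
  n=3: total = 6, yield 6
  n=4: total = 10, yield 10
Therefore res = [1, 3, 6, 10].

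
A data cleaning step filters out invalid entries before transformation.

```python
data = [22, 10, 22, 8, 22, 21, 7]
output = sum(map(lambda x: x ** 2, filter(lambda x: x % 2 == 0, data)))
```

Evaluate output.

Step 1: Filter even numbers from [22, 10, 22, 8, 22, 21, 7]: [22, 10, 22, 8, 22]
Step 2: Square each: [484, 100, 484, 64, 484]
Step 3: Sum = 1616.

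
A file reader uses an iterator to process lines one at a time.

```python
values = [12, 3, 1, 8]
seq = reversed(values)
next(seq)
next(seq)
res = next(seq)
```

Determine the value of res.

Step 1: reversed([12, 3, 1, 8]) gives iterator: [8, 1, 3, 12].
Step 2: First next() = 8, second next() = 1.
Step 3: Third next() = 3.
Therefore res = 3.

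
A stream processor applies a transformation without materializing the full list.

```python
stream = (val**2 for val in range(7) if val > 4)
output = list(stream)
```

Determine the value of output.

Step 1: For range(7), keep val > 4, then square:
  val=0: 0 <= 4, excluded
  val=1: 1 <= 4, excluded
  val=2: 2 <= 4, excluded
  val=3: 3 <= 4, excluded
  val=4: 4 <= 4, excluded
  val=5: 5 > 4, yield 5**2 = 25
  val=6: 6 > 4, yield 6**2 = 36
Therefore output = [25, 36].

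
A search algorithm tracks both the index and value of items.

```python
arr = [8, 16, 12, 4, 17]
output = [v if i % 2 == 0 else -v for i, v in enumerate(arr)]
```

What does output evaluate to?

Step 1: For each (i, v), keep v if i is even, negate if odd:
  i=0 (even): keep 8
  i=1 (odd): negate to -16
  i=2 (even): keep 12
  i=3 (odd): negate to -4
  i=4 (even): keep 17
Therefore output = [8, -16, 12, -4, 17].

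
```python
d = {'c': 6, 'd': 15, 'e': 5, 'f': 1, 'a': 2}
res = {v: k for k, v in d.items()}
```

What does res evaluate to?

Step 1: Invert dict (swap keys and values):
  'c': 6 -> 6: 'c'
  'd': 15 -> 15: 'd'
  'e': 5 -> 5: 'e'
  'f': 1 -> 1: 'f'
  'a': 2 -> 2: 'a'
Therefore res = {6: 'c', 15: 'd', 5: 'e', 1: 'f', 2: 'a'}.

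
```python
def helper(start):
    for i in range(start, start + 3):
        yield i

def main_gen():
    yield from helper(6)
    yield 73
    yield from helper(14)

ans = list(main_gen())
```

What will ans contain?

Step 1: main_gen() delegates to helper(6):
  yield 6
  yield 7
  yield 8
Step 2: yield 73
Step 3: Delegates to helper(14):
  yield 14
  yield 15
  yield 16
Therefore ans = [6, 7, 8, 73, 14, 15, 16].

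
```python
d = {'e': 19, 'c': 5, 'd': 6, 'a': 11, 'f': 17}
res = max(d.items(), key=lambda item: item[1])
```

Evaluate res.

Step 1: Find item with maximum value:
  ('e', 19)
  ('c', 5)
  ('d', 6)
  ('a', 11)
  ('f', 17)
Step 2: Maximum value is 19 at key 'e'.
Therefore res = ('e', 19).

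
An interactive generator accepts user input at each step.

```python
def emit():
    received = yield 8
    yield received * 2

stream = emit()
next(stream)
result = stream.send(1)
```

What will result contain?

Step 1: next(stream) advances to first yield, producing 8.
Step 2: send(1) resumes, received = 1.
Step 3: yield received * 2 = 1 * 2 = 2.
Therefore result = 2.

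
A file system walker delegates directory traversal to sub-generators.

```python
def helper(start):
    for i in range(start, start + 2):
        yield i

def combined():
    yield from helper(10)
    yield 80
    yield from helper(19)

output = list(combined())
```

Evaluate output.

Step 1: combined() delegates to helper(10):
  yield 10
  yield 11
Step 2: yield 80
Step 3: Delegates to helper(19):
  yield 19
  yield 20
Therefore output = [10, 11, 80, 19, 20].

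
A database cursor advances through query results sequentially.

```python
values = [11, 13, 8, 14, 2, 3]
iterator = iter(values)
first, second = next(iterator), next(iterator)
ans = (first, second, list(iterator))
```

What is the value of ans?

Step 1: Create iterator over [11, 13, 8, 14, 2, 3].
Step 2: first = 11, second = 13.
Step 3: Remaining elements: [8, 14, 2, 3].
Therefore ans = (11, 13, [8, 14, 2, 3]).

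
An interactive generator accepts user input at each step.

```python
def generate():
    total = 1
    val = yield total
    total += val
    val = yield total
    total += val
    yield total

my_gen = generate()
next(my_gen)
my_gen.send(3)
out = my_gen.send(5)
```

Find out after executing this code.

Step 1: next() -> yield total=1.
Step 2: send(3) -> val=3, total = 1+3 = 4, yield 4.
Step 3: send(5) -> val=5, total = 4+5 = 9, yield 9.
Therefore out = 9.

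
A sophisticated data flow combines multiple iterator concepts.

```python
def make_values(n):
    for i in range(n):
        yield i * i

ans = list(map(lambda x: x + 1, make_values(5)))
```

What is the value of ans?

Step 1: make_values(5) yields squares: [0, 1, 4, 9, 16].
Step 2: map adds 1 to each: [1, 2, 5, 10, 17].
Therefore ans = [1, 2, 5, 10, 17].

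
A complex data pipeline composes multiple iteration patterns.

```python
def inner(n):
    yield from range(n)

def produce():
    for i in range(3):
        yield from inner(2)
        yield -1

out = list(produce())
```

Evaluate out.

Step 1: For each i in range(3):
  i=0: yield from inner(2) -> [0, 1], then yield -1
  i=1: yield from inner(2) -> [0, 1], then yield -1
  i=2: yield from inner(2) -> [0, 1], then yield -1
Therefore out = [0, 1, -1, 0, 1, -1, 0, 1, -1].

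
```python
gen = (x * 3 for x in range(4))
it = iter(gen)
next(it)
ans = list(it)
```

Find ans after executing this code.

Step 1: Generator produces [0, 3, 6, 9].
Step 2: next(it) consumes first element (0).
Step 3: list(it) collects remaining: [3, 6, 9].
Therefore ans = [3, 6, 9].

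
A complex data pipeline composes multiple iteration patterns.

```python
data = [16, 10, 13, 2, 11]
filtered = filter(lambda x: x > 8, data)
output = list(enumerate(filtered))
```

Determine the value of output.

Step 1: Filter [16, 10, 13, 2, 11] for > 8: [16, 10, 13, 11].
Step 2: enumerate re-indexes from 0: [(0, 16), (1, 10), (2, 13), (3, 11)].
Therefore output = [(0, 16), (1, 10), (2, 13), (3, 11)].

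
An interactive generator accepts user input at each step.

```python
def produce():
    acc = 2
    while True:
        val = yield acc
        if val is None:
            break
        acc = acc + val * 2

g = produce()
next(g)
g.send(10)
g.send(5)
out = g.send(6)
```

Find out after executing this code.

Step 1: next() -> yield acc=2.
Step 2: send(10) -> val=10, acc = 2 + 10*2 = 22, yield 22.
Step 3: send(5) -> val=5, acc = 22 + 5*2 = 32, yield 32.
Step 4: send(6) -> val=6, acc = 32 + 6*2 = 44, yield 44.
Therefore out = 44.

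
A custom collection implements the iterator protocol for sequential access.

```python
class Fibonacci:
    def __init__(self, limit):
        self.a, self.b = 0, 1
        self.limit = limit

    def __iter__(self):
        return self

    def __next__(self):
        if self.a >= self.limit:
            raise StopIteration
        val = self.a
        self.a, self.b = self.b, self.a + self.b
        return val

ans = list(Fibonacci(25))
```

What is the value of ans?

Step 1: Fibonacci-like sequence (a=0, b=1) until >= 25:
  Yield 0, then a,b = 1,1
  Yield 1, then a,b = 1,2
  Yield 1, then a,b = 2,3
  Yield 2, then a,b = 3,5
  Yield 3, then a,b = 5,8
  Yield 5, then a,b = 8,13
  Yield 8, then a,b = 13,21
  Yield 13, then a,b = 21,34
  Yield 21, then a,b = 34,55
Step 2: 34 >= 25, stop.
Therefore ans = [0, 1, 1, 2, 3, 5, 8, 13, 21].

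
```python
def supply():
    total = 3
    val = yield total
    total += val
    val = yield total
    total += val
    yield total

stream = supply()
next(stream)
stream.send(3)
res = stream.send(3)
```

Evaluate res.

Step 1: next() -> yield total=3.
Step 2: send(3) -> val=3, total = 3+3 = 6, yield 6.
Step 3: send(3) -> val=3, total = 6+3 = 9, yield 9.
Therefore res = 9.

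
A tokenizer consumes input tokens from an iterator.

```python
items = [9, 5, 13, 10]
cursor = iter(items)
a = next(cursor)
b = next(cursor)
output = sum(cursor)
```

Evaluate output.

Step 1: Create iterator over [9, 5, 13, 10].
Step 2: a = next() = 9, b = next() = 5.
Step 3: sum() of remaining [13, 10] = 23.
Therefore output = 23.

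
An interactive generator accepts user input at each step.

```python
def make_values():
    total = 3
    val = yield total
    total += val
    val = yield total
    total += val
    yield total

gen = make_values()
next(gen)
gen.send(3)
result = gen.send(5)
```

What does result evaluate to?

Step 1: next() -> yield total=3.
Step 2: send(3) -> val=3, total = 3+3 = 6, yield 6.
Step 3: send(5) -> val=5, total = 6+5 = 11, yield 11.
Therefore result = 11.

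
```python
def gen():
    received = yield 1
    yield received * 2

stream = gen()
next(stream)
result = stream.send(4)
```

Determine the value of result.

Step 1: next(stream) advances to first yield, producing 1.
Step 2: send(4) resumes, received = 4.
Step 3: yield received * 2 = 4 * 2 = 8.
Therefore result = 8.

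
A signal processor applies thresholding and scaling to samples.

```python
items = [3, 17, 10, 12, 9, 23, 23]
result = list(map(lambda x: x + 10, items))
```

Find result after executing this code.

Step 1: Apply lambda x: x + 10 to each element:
  3 -> 13
  17 -> 27
  10 -> 20
  12 -> 22
  9 -> 19
  23 -> 33
  23 -> 33
Therefore result = [13, 27, 20, 22, 19, 33, 33].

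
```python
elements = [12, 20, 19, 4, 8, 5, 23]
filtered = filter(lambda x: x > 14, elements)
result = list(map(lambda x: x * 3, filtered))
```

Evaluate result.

Step 1: Filter elements for elements > 14:
  12: removed
  20: kept
  19: kept
  4: removed
  8: removed
  5: removed
  23: kept
Step 2: Map x * 3 on filtered [20, 19, 23]:
  20 -> 60
  19 -> 57
  23 -> 69
Therefore result = [60, 57, 69].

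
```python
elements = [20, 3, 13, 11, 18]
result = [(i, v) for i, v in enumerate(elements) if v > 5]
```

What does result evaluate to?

Step 1: Filter enumerate([20, 3, 13, 11, 18]) keeping v > 5:
  (0, 20): 20 > 5, included
  (1, 3): 3 <= 5, excluded
  (2, 13): 13 > 5, included
  (3, 11): 11 > 5, included
  (4, 18): 18 > 5, included
Therefore result = [(0, 20), (2, 13), (3, 11), (4, 18)].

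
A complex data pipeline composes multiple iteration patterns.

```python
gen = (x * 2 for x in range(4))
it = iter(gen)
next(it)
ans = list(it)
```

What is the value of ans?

Step 1: Generator produces [0, 2, 4, 6].
Step 2: next(it) consumes first element (0).
Step 3: list(it) collects remaining: [2, 4, 6].
Therefore ans = [2, 4, 6].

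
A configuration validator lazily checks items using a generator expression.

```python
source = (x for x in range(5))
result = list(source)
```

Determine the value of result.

Step 1: Generator expression iterates range(5): [0, 1, 2, 3, 4].
Step 2: list() collects all values.
Therefore result = [0, 1, 2, 3, 4].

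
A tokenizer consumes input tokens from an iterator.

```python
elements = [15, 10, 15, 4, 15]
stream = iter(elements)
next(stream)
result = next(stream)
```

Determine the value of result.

Step 1: Create iterator over [15, 10, 15, 4, 15].
Step 2: next() consumes 15.
Step 3: next() returns 10.
Therefore result = 10.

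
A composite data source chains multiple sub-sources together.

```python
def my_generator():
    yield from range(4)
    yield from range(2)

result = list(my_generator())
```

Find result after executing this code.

Step 1: Trace yields in order:
  yield 0
  yield 1
  yield 2
  yield 3
  yield 0
  yield 1
Therefore result = [0, 1, 2, 3, 0, 1].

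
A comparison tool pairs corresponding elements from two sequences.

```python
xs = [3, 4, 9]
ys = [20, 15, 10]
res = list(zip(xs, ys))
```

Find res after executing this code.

Step 1: zip pairs elements at same index:
  Index 0: (3, 20)
  Index 1: (4, 15)
  Index 2: (9, 10)
Therefore res = [(3, 20), (4, 15), (9, 10)].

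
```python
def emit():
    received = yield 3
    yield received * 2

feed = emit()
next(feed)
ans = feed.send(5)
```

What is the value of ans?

Step 1: next(feed) advances to first yield, producing 3.
Step 2: send(5) resumes, received = 5.
Step 3: yield received * 2 = 5 * 2 = 10.
Therefore ans = 10.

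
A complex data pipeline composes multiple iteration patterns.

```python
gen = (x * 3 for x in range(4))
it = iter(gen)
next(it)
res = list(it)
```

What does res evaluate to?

Step 1: Generator produces [0, 3, 6, 9].
Step 2: next(it) consumes first element (0).
Step 3: list(it) collects remaining: [3, 6, 9].
Therefore res = [3, 6, 9].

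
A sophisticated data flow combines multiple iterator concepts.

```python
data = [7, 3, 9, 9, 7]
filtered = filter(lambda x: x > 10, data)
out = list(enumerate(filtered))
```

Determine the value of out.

Step 1: Filter [7, 3, 9, 9, 7] for > 10: [].
Step 2: enumerate re-indexes from 0: [].
Therefore out = [].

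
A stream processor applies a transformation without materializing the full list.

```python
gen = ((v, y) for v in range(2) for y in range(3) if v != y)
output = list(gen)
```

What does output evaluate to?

Step 1: Nested generator over range(2) x range(3) where v != y:
  (0, 0): excluded (v == y)
  (0, 1): included
  (0, 2): included
  (1, 0): included
  (1, 1): excluded (v == y)
  (1, 2): included
Therefore output = [(0, 1), (0, 2), (1, 0), (1, 2)].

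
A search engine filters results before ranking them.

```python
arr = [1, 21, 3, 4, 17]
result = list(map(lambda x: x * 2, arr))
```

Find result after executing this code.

Step 1: Apply lambda x: x * 2 to each element:
  1 -> 2
  21 -> 42
  3 -> 6
  4 -> 8
  17 -> 34
Therefore result = [2, 42, 6, 8, 34].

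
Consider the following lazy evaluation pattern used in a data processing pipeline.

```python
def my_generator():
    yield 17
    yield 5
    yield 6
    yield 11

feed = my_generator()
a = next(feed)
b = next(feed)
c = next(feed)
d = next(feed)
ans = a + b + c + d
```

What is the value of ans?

Step 1: Create generator and consume all values:
  a = next(feed) = 17
  b = next(feed) = 5
  c = next(feed) = 6
  d = next(feed) = 11
Step 2: ans = 17 + 5 + 6 + 11 = 39.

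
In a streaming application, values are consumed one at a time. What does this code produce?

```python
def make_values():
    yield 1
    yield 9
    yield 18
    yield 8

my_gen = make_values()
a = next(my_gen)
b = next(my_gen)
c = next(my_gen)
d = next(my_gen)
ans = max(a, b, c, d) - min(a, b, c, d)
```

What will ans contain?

Step 1: Create generator and consume all values:
  a = next(my_gen) = 1
  b = next(my_gen) = 9
  c = next(my_gen) = 18
  d = next(my_gen) = 8
Step 2: max = 18, min = 1, ans = 18 - 1 = 17.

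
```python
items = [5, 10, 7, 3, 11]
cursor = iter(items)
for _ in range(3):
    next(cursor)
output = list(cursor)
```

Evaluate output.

Step 1: Create iterator over [5, 10, 7, 3, 11].
Step 2: Advance 3 positions (consuming [5, 10, 7]).
Step 3: list() collects remaining elements: [3, 11].
Therefore output = [3, 11].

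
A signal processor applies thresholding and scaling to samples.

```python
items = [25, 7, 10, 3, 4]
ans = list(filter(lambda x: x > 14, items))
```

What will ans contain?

Step 1: Filter elements > 14:
  25: kept
  7: removed
  10: removed
  3: removed
  4: removed
Therefore ans = [25].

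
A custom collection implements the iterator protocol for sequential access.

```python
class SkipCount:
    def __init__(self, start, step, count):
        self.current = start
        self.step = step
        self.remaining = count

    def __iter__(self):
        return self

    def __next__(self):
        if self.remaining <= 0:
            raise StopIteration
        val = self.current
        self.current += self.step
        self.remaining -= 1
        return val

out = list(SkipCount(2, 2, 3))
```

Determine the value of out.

Step 1: SkipCount starts at 2, increments by 2, for 3 steps:
  Yield 2, then current += 2
  Yield 4, then current += 2
  Yield 6, then current += 2
Therefore out = [2, 4, 6].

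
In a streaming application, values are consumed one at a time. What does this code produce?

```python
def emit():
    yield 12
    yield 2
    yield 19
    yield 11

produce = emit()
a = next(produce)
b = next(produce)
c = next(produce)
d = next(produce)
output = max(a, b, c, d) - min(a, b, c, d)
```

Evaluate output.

Step 1: Create generator and consume all values:
  a = next(produce) = 12
  b = next(produce) = 2
  c = next(produce) = 19
  d = next(produce) = 11
Step 2: max = 19, min = 2, output = 19 - 2 = 17.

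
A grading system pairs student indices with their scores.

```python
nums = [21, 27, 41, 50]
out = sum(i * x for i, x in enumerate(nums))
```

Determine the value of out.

Step 1: Compute i * x for each (i, x) in enumerate([21, 27, 41, 50]):
  i=0, x=21: 0*21 = 0
  i=1, x=27: 1*27 = 27
  i=2, x=41: 2*41 = 82
  i=3, x=50: 3*50 = 150
Step 2: sum = 0 + 27 + 82 + 150 = 259.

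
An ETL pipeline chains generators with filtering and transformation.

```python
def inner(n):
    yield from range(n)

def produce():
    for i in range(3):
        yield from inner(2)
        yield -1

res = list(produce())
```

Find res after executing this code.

Step 1: For each i in range(3):
  i=0: yield from inner(2) -> [0, 1], then yield -1
  i=1: yield from inner(2) -> [0, 1], then yield -1
  i=2: yield from inner(2) -> [0, 1], then yield -1
Therefore res = [0, 1, -1, 0, 1, -1, 0, 1, -1].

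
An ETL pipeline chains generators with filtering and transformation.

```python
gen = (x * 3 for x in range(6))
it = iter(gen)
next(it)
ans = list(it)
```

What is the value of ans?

Step 1: Generator produces [0, 3, 6, 9, 12, 15].
Step 2: next(it) consumes first element (0).
Step 3: list(it) collects remaining: [3, 6, 9, 12, 15].
Therefore ans = [3, 6, 9, 12, 15].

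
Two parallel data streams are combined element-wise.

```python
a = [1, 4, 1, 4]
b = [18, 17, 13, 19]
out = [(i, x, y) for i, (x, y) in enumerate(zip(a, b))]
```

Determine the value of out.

Step 1: enumerate(zip(a, b)) gives index with paired elements:
  i=0: (1, 18)
  i=1: (4, 17)
  i=2: (1, 13)
  i=3: (4, 19)
Therefore out = [(0, 1, 18), (1, 4, 17), (2, 1, 13), (3, 4, 19)].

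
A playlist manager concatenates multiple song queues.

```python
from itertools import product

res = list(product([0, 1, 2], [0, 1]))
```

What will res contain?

Step 1: product([0, 1, 2], [0, 1]) gives all pairs:
  (0, 0)
  (0, 1)
  (1, 0)
  (1, 1)
  (2, 0)
  (2, 1)
Therefore res = [(0, 0), (0, 1), (1, 0), (1, 1), (2, 0), (2, 1)].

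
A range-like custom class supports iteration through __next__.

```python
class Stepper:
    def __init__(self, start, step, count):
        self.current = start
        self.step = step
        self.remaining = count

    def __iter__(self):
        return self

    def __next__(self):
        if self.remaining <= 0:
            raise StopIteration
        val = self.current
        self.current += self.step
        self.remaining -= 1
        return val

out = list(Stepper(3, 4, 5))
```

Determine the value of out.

Step 1: Stepper starts at 3, increments by 4, for 5 steps:
  Yield 3, then current += 4
  Yield 7, then current += 4
  Yield 11, then current += 4
  Yield 15, then current += 4
  Yield 19, then current += 4
Therefore out = [3, 7, 11, 15, 19].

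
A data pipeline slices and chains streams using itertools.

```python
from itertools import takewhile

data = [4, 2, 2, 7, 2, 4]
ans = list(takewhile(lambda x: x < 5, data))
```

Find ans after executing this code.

Step 1: takewhile stops at first element >= 5:
  4 < 5: take
  2 < 5: take
  2 < 5: take
  7 >= 5: stop
Therefore ans = [4, 2, 2].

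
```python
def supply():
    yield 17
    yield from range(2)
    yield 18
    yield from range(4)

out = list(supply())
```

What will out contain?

Step 1: Trace yields in order:
  yield 17
  yield 0
  yield 1
  yield 18
  yield 0
  yield 1
  yield 2
  yield 3
Therefore out = [17, 0, 1, 18, 0, 1, 2, 3].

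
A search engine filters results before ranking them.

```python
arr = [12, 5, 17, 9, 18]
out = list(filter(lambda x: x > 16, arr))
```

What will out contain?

Step 1: Filter elements > 16:
  12: removed
  5: removed
  17: kept
  9: removed
  18: kept
Therefore out = [17, 18].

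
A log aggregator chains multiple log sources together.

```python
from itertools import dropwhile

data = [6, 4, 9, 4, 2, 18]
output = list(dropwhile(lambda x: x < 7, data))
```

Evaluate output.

Step 1: dropwhile drops elements while < 7:
  6 < 7: dropped
  4 < 7: dropped
  9: kept (dropping stopped)
Step 2: Remaining elements kept regardless of condition.
Therefore output = [9, 4, 2, 18].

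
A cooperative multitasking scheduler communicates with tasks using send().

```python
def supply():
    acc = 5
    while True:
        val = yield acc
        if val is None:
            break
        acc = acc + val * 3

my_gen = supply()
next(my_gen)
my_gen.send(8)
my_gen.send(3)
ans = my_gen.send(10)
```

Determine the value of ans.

Step 1: next() -> yield acc=5.
Step 2: send(8) -> val=8, acc = 5 + 8*3 = 29, yield 29.
Step 3: send(3) -> val=3, acc = 29 + 3*3 = 38, yield 38.
Step 4: send(10) -> val=10, acc = 38 + 10*3 = 68, yield 68.
Therefore ans = 68.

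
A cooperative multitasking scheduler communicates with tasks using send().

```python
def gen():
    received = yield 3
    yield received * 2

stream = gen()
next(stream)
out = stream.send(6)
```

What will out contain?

Step 1: next(stream) advances to first yield, producing 3.
Step 2: send(6) resumes, received = 6.
Step 3: yield received * 2 = 6 * 2 = 12.
Therefore out = 12.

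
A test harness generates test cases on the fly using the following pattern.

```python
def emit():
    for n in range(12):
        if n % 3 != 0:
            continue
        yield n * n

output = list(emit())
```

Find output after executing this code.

Step 1: Only yield n**2 when n is divisible by 3:
  n=0: 0 % 3 == 0, yield 0**2 = 0
  n=3: 3 % 3 == 0, yield 3**2 = 9
  n=6: 6 % 3 == 0, yield 6**2 = 36
  n=9: 9 % 3 == 0, yield 9**2 = 81
Therefore output = [0, 9, 36, 81].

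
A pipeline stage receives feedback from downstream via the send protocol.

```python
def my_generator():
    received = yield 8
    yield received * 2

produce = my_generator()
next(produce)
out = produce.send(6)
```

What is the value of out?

Step 1: next(produce) advances to first yield, producing 8.
Step 2: send(6) resumes, received = 6.
Step 3: yield received * 2 = 6 * 2 = 12.
Therefore out = 12.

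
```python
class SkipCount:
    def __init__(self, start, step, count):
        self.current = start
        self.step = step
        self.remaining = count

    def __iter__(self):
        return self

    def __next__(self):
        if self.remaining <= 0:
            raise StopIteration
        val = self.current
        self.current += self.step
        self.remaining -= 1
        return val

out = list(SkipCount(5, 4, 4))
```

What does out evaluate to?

Step 1: SkipCount starts at 5, increments by 4, for 4 steps:
  Yield 5, then current += 4
  Yield 9, then current += 4
  Yield 13, then current += 4
  Yield 17, then current += 4
Therefore out = [5, 9, 13, 17].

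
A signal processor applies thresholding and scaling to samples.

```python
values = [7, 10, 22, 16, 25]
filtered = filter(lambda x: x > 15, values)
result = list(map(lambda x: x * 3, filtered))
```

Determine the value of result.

Step 1: Filter values for elements > 15:
  7: removed
  10: removed
  22: kept
  16: kept
  25: kept
Step 2: Map x * 3 on filtered [22, 16, 25]:
  22 -> 66
  16 -> 48
  25 -> 75
Therefore result = [66, 48, 75].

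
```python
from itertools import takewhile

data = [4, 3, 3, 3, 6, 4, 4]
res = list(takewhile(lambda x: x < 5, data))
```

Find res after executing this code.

Step 1: takewhile stops at first element >= 5:
  4 < 5: take
  3 < 5: take
  3 < 5: take
  3 < 5: take
  6 >= 5: stop
Therefore res = [4, 3, 3, 3].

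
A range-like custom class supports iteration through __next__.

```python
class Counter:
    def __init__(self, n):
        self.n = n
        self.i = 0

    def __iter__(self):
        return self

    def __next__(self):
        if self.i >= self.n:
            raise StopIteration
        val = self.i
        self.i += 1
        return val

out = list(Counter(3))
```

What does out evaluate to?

Step 1: Counter(3) creates an iterator counting 0 to 2.
Step 2: list() consumes all values: [0, 1, 2].
Therefore out = [0, 1, 2].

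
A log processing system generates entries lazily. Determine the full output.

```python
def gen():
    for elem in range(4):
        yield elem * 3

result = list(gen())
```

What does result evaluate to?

Step 1: For each elem in range(4), yield elem * 3:
  elem=0: yield 0 * 3 = 0
  elem=1: yield 1 * 3 = 3
  elem=2: yield 2 * 3 = 6
  elem=3: yield 3 * 3 = 9
Therefore result = [0, 3, 6, 9].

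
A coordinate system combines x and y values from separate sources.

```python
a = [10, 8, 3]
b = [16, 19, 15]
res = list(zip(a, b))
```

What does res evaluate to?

Step 1: zip pairs elements at same index:
  Index 0: (10, 16)
  Index 1: (8, 19)
  Index 2: (3, 15)
Therefore res = [(10, 16), (8, 19), (3, 15)].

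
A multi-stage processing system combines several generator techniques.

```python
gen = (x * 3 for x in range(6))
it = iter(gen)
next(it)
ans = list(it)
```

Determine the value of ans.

Step 1: Generator produces [0, 3, 6, 9, 12, 15].
Step 2: next(it) consumes first element (0).
Step 3: list(it) collects remaining: [3, 6, 9, 12, 15].
Therefore ans = [3, 6, 9, 12, 15].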